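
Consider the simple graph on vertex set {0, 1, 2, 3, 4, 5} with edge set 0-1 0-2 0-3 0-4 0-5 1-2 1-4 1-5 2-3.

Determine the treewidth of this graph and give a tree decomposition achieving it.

The largest bag has 3 vertices, giving width 2; this decomposition certifies tw(G) ≤ 2. Conversely, {0, 1, 2} is a clique of size 3, and the vertices of any clique must share a bag in every tree decomposition; so some bag has ≥ 3 vertices and tw(G) ≥ 2. The upper and lower bounds meet at 2, so that is the treewidth.

Treewidth 2.
Bags: B1 = {0, 1, 5}  B2 = {0, 1, 2}  B3 = {0, 2, 3}  B4 = {0, 1, 4}
Tree: B1–B2, B2–B3, B2–B4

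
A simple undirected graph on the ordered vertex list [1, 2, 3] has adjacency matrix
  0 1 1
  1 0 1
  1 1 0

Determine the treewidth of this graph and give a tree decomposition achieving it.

A single bag containing all 3 vertices is trivially a valid decomposition of width 2. For the lower bound, the 3 vertices {1, 2, 3} are pairwise adjacent, and any tree decomposition puts a clique entirely inside one bag — forcing width ≥ 2. The upper and lower bounds meet at 2, so that is the treewidth.

Treewidth 2.
One optimal decomposition is:
Bags: B1 = {1, 2, 3}
Tree: (single bag)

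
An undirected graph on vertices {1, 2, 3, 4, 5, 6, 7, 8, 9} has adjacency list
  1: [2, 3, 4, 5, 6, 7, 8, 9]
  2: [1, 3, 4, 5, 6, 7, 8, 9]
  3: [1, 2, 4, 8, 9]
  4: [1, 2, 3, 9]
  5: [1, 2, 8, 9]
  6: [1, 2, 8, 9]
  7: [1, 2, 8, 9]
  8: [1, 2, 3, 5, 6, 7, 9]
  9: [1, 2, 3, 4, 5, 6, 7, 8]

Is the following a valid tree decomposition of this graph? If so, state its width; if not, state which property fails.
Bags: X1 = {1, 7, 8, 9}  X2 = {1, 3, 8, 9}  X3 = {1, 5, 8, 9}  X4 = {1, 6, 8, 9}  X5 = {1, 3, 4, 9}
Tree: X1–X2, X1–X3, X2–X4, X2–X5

A tree decomposition must satisfy three properties: every vertex lies in some bag; for every edge, both endpoints lie together in some bag; and for every vertex, the bags containing it form a connected subtree. Here vertex 2 appears in no bag, so the decomposition is invalid.

No — vertex 2 appears in no bag.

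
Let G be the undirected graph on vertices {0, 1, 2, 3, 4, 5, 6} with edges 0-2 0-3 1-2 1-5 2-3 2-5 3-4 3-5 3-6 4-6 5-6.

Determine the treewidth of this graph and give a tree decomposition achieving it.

Treewidth 2.
One optimal decomposition is:
Bags: B1 = {3, 4, 6}  B2 = {3, 5, 6}  B3 = {2, 3, 5}  B4 = {1, 2, 5}  B5 = {0, 2, 3}
Tree: B1–B2, B2–B3, B3–B4, B3–B5

Every bag has size at most 3, so the width is 3 − 1 = 2 and tw(G) ≤ 2. Conversely, {1, 2, 5} is a clique of size 3, and the vertices of any clique must share a bag in every tree decomposition; so some bag has ≥ 3 vertices and tw(G) ≥ 2. Therefore the treewidth is 2.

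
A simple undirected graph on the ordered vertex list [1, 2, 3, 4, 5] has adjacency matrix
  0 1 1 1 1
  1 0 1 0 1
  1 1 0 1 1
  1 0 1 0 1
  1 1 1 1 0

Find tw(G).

3

A width-3 tree decomposition is:
Bags: B1 = {1, 3, 4, 5}  B2 = {1, 2, 3, 5}
Tree: B1–B2
Each bag holds 4 vertices, so the decomposition has width 3, which upper-bounds the treewidth. On the other hand G contains the 4-clique {1, 2, 3, 5}. A clique must lie in a single bag of any decomposition, so no decomposition can have width below 3. The upper and lower bounds meet at 3, so that is the treewidth.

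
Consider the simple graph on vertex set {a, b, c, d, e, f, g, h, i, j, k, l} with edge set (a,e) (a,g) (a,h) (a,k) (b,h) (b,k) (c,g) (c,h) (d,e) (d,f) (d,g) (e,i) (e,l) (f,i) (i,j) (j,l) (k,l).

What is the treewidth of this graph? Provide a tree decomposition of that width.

Treewidth 3.
Bags: B1 = {f, i, j, l}  B2 = {e, f, i, l}  B3 = {d, e, f, l}  B4 = {d, e, k, l}  B5 = {a, d, e, k}  B6 = {a, d, g, k}  B7 = {a, b, g, k}  B8 = {a, b, g, h}  B9 = {b, c, g, h}
Tree: B1–B2, B2–B3, B3–B4, B4–B5, B5–B6, B6–B7, B7–B8, B8–B9

Every bag has size at most 4, so the width is 4 − 1 = 3 and tw(G) ≤ 3. For the lower bound: the 4 vertex sets {f,i,j}, {l}, {e}, {a,d,g,k} are disjoint, each induces a connected subgraph, and every pair is joined by at least one edge of G. Contracting each set to a single vertex therefore yields K_{4} as a minor, and since treewidth is minor-monotone, tw(G) ≥ tw(K_{4}) = 3. Combining the bounds, tw(G) = 3.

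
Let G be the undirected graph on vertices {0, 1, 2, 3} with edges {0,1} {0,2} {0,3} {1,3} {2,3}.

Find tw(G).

2

A width-2 tree decomposition is:
Bags: B1 = {0, 2, 3}  B2 = {0, 1, 3}
Tree: B1–B2
Each bag holds 3 vertices, so the decomposition has width 2, which upper-bounds the treewidth. On the other hand G contains the 3-clique {0, 1, 3}. A clique must lie in a single bag of any decomposition, so no decomposition can have width below 2. Combining the bounds, tw(G) = 2.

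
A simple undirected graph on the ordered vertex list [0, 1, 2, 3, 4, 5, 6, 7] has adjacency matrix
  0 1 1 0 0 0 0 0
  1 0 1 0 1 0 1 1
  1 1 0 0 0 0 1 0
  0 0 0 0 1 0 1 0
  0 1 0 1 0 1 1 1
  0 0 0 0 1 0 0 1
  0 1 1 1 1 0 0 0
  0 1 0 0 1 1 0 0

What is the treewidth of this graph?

A width-2 tree decomposition is:
Bags: B1 = {1, 4, 6}  B2 = {1, 2, 6}  B3 = {0, 1, 2}  B4 = {1, 4, 7}  B5 = {3, 4, 6}  B6 = {4, 5, 7}
Tree: B1–B2, B2–B3, B1–B4, B1–B5, B4–B6
Each bag holds 3 vertices, so the decomposition has width 2, which upper-bounds the treewidth. Conversely, {0, 1, 2} is a clique of size 3, and the vertices of any clique must share a bag in every tree decomposition; so some bag has ≥ 3 vertices and tw(G) ≥ 2. Hence tw(G) = 2 exactly.

2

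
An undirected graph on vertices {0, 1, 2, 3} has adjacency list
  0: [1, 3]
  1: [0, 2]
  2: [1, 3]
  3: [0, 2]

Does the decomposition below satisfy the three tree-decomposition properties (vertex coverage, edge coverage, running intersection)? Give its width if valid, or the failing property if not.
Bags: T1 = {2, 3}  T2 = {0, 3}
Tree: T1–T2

No — vertex 1 appears in no bag.

A tree decomposition must satisfy three properties: every vertex lies in some bag; for every edge, both endpoints lie together in some bag; and for every vertex, the bags containing it form a connected subtree. Here vertex 1 appears in no bag, so the decomposition is invalid.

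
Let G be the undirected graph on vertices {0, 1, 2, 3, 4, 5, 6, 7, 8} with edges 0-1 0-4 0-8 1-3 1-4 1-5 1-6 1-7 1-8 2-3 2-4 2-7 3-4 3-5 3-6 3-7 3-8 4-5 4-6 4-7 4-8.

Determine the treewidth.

3

A width-3 tree decomposition is:
Bags: B1 = {1, 3, 4, 8}  B2 = {1, 3, 4, 7}  B3 = {2, 3, 4, 7}  B4 = {1, 3, 4, 6}  B5 = {1, 3, 4, 5}  B6 = {0, 1, 4, 8}
Tree: B1–B2, B2–B3, B2–B4, B4–B5, B1–B6
The largest bag has 4 vertices, giving width 3; this decomposition certifies tw(G) ≤ 3. Conversely, {0, 1, 4, 8} is a clique of size 4, and the vertices of any clique must share a bag in every tree decomposition; so some bag has ≥ 4 vertices and tw(G) ≥ 3. Hence tw(G) = 3 exactly.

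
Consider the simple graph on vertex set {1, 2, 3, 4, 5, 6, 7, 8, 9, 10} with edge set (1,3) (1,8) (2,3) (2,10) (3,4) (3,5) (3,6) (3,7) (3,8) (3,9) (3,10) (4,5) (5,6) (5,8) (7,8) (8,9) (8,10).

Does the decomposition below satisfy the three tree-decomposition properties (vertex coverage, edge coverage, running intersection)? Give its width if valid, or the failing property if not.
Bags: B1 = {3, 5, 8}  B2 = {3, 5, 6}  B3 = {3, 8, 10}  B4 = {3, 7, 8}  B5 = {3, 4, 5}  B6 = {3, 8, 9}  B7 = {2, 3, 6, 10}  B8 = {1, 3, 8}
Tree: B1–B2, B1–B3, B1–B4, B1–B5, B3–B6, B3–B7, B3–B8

No — bags containing vertex 6 are not connected in the tree.

A tree decomposition must satisfy three properties: every vertex lies in some bag; for every edge, both endpoints lie together in some bag; and for every vertex, the bags containing it form a connected subtree. Here bags containing vertex 6 are not connected in the tree, so the decomposition is invalid.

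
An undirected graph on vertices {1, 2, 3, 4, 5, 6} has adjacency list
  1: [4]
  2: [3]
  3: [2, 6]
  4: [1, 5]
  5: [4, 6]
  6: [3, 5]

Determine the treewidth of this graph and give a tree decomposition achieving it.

Treewidth 1.
One such decomposition:
Bags: B1 = {1, 4}  B2 = {4, 5}  B3 = {5, 6}  B4 = {3, 6}  B5 = {2, 3}
Tree: B1–B2, B2–B3, B3–B4, B4–B5

The largest bag has 2 vertices, giving width 1; this decomposition certifies tw(G) ≤ 1. G has an edge, so its treewidth is at least 1. Hence tw(G) = 1 exactly.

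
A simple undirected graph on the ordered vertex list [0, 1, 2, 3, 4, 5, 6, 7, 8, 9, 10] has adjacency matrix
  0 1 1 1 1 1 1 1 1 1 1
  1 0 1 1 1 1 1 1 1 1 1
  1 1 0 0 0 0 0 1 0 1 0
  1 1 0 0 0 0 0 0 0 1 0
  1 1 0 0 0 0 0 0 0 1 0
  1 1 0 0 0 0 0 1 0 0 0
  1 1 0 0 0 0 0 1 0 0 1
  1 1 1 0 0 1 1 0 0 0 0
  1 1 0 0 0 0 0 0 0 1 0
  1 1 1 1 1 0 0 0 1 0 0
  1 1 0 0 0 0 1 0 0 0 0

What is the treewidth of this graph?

3

A width-3 tree decomposition is:
Bags: B1 = {0, 1, 2, 9}  B2 = {0, 1, 2, 7}  B3 = {0, 1, 6, 7}  B4 = {0, 1, 3, 9}  B5 = {0, 1, 8, 9}  B6 = {0, 1, 5, 7}  B7 = {0, 1, 6, 10}  B8 = {0, 1, 4, 9}
Tree: B1–B2, B2–B3, B1–B4, B1–B5, B3–B6, B3–B7, B4–B8
Each bag holds 4 vertices, so the decomposition has width 3, which upper-bounds the treewidth. For the lower bound, the 4 vertices {0, 1, 5, 7} are pairwise adjacent, and any tree decomposition puts a clique entirely inside one bag — forcing width ≥ 3. Combining the bounds, tw(G) = 3.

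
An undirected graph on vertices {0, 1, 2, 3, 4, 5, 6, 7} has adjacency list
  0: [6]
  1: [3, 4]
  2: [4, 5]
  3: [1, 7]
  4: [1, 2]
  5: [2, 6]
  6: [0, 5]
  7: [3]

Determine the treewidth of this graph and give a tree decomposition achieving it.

Treewidth 1.
Bags: B1 = {3, 7}  B2 = {1, 3}  B3 = {1, 4}  B4 = {2, 4}  B5 = {2, 5}  B6 = {5, 6}  B7 = {0, 6}
Tree: B1–B2, B2–B3, B3–B4, B4–B5, B5–B6, B6–B7

The largest bag has 2 vertices, giving width 1; this decomposition certifies tw(G) ≤ 1. G has an edge, so its treewidth is at least 1. Therefore the treewidth is 1.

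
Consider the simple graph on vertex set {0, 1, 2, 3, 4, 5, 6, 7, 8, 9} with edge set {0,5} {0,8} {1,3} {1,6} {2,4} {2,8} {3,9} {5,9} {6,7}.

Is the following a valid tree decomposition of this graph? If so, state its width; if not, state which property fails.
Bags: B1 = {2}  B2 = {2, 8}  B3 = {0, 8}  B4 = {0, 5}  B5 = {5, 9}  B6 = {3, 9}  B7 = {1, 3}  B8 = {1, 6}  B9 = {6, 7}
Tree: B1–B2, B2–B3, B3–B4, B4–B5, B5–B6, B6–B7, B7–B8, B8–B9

No — vertex 4 appears in no bag.

A tree decomposition must satisfy three properties: every vertex lies in some bag; for every edge, both endpoints lie together in some bag; and for every vertex, the bags containing it form a connected subtree. Here vertex 4 appears in no bag, so the decomposition is invalid.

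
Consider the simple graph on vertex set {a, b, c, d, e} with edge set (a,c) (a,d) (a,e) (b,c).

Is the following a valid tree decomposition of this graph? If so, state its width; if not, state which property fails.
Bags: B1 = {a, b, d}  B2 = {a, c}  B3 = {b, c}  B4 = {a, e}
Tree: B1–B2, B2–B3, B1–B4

A tree decomposition must satisfy three properties: every vertex lies in some bag; for every edge, both endpoints lie together in some bag; and for every vertex, the bags containing it form a connected subtree. Here bags containing vertex b are not connected in the tree, so the decomposition is invalid.

No — bags containing vertex b are not connected in the tree.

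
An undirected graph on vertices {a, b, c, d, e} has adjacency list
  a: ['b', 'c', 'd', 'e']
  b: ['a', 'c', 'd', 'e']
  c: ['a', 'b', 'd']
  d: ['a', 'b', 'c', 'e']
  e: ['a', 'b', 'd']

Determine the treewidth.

A width-3 tree decomposition is:
Bags: B1 = {a, b, c, d}  B2 = {a, b, d, e}
Tree: B1–B2
Each bag holds 4 vertices, so the decomposition has width 3, which upper-bounds the treewidth. On the other hand G contains the 4-clique {a, b, d, e}. A clique must lie in a single bag of any decomposition, so no decomposition can have width below 3. Combining the bounds, tw(G) = 3.

3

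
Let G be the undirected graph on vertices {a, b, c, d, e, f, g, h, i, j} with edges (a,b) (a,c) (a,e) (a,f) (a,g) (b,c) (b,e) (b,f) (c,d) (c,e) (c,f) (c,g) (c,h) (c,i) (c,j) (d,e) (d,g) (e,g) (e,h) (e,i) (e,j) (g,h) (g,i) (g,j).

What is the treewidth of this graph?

A width-3 tree decomposition is:
Bags: B1 = {c, e, g, h}  B2 = {c, d, e, g}  B3 = {a, c, e, g}  B4 = {a, b, c, e}  B5 = {c, e, g, j}  B6 = {c, e, g, i}  B7 = {a, b, c, f}
Tree: B1–B2, B1–B3, B3–B4, B3–B5, B5–B6, B4–B7
The largest bag has 4 vertices, giving width 3; this decomposition certifies tw(G) ≤ 3. On the other hand G contains the 4-clique {c, d, e, g}. A clique must lie in a single bag of any decomposition, so no decomposition can have width below 3. Therefore the treewidth is 3.

3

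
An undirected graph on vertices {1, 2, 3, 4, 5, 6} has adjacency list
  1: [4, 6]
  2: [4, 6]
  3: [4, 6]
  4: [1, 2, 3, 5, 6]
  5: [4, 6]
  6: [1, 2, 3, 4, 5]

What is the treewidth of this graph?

A width-2 tree decomposition is:
Bags: B1 = {4, 5, 6}  B2 = {2, 4, 6}  B3 = {1, 4, 6}  B4 = {3, 4, 6}
Tree: B1–B2, B2–B3, B1–B4
Each bag holds 3 vertices, so the decomposition has width 2, which upper-bounds the treewidth. Conversely, {1, 4, 6} is a clique of size 3, and the vertices of any clique must share a bag in every tree decomposition; so some bag has ≥ 3 vertices and tw(G) ≥ 2. Combining the bounds, tw(G) = 2.

2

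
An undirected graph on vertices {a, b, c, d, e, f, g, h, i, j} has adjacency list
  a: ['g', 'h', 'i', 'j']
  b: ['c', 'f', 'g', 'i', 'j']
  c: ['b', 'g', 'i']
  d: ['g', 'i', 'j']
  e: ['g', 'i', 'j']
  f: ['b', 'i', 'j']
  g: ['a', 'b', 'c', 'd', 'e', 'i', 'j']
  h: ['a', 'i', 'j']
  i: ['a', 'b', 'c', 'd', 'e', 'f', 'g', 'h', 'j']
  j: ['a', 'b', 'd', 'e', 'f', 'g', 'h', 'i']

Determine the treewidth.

3

A width-3 tree decomposition is:
Bags: B1 = {b, g, i, j}  B2 = {a, g, i, j}  B3 = {b, f, i, j}  B4 = {e, g, i, j}  B5 = {a, h, i, j}  B6 = {b, c, g, i}  B7 = {d, g, i, j}
Tree: B1–B2, B1–B3, B1–B4, B2–B5, B1–B6, B1–B7
Each bag holds 4 vertices, so the decomposition has width 3, which upper-bounds the treewidth. For the lower bound, the 4 vertices {d, g, i, j} are pairwise adjacent, and any tree decomposition puts a clique entirely inside one bag — forcing width ≥ 3. Therefore the treewidth is 3.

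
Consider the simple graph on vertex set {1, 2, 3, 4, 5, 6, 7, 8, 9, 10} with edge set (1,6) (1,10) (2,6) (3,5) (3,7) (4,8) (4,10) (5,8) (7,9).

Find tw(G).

1

A width-1 tree decomposition is:
Bags: B1 = {2, 6}  B2 = {1, 6}  B3 = {1, 10}  B4 = {4, 10}  B5 = {4, 8}  B6 = {5, 8}  B7 = {3, 5}  B8 = {3, 7}  B9 = {7, 9}
Tree: B1–B2, B2–B3, B3–B4, B4–B5, B5–B6, B6–B7, B7–B8, B8–B9
The largest bag has 2 vertices, giving width 1; this decomposition certifies tw(G) ≤ 1. Any graph with an edge has treewidth ≥ 1, and G has the edge 2–6. The upper and lower bounds meet at 1, so that is the treewidth.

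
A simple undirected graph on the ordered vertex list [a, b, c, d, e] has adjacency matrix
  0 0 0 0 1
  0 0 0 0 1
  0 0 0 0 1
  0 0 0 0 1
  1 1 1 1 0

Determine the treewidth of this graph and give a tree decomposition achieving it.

Treewidth 1.
One optimal decomposition is:
Bags: B1 = {a, e}  B2 = {c, e}  B3 = {b, e}  B4 = {d, e}
Tree: B1–B2, B1–B3, B2–B4

The largest bag has 2 vertices, giving width 1; this decomposition certifies tw(G) ≤ 1. G has an edge, so its treewidth is at least 1. The upper and lower bounds meet at 1, so that is the treewidth.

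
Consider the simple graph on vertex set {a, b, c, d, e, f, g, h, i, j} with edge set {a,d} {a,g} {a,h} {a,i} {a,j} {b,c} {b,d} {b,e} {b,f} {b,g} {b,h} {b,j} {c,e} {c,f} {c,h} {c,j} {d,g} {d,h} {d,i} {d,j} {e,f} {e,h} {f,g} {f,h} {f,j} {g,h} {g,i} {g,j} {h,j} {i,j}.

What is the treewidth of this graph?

A width-4 tree decomposition is:
Bags: B1 = {b, f, g, h, j}  B2 = {b, d, g, h, j}  B3 = {b, c, f, h, j}  B4 = {b, c, e, f, h}  B5 = {a, d, g, h, j}  B6 = {a, d, g, i, j}
Tree: B1–B2, B1–B3, B3–B4, B2–B5, B5–B6
Each bag holds 5 vertices, so the decomposition has width 4, which upper-bounds the treewidth. On the other hand G contains the 5-clique {a, d, g, h, j}. A clique must lie in a single bag of any decomposition, so no decomposition can have width below 4. Hence tw(G) = 4 exactly.

4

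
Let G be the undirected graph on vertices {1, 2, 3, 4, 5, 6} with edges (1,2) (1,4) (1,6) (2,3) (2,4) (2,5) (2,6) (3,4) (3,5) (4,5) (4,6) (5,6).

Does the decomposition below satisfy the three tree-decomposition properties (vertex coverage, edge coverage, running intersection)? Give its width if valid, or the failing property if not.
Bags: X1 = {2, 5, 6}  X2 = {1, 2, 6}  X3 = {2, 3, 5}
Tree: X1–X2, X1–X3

A tree decomposition must satisfy three properties: every vertex lies in some bag; for every edge, both endpoints lie together in some bag; and for every vertex, the bags containing it form a connected subtree. Here vertex 4 appears in no bag, so the decomposition is invalid.

No — vertex 4 appears in no bag.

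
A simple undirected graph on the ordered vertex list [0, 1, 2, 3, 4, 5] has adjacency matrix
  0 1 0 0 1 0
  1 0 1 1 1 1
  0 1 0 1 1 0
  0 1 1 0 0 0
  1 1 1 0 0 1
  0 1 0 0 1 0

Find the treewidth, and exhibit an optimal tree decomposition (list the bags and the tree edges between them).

Treewidth 2.
Bags: B1 = {1, 4, 5}  B2 = {1, 2, 4}  B3 = {0, 1, 4}  B4 = {1, 2, 3}
Tree: B1–B2, B2–B3, B2–B4

Every bag has size at most 3, so the width is 3 − 1 = 2 and tw(G) ≤ 2. Conversely, {1, 2, 3} is a clique of size 3, and the vertices of any clique must share a bag in every tree decomposition; so some bag has ≥ 3 vertices and tw(G) ≥ 2. Combining the bounds, tw(G) = 2.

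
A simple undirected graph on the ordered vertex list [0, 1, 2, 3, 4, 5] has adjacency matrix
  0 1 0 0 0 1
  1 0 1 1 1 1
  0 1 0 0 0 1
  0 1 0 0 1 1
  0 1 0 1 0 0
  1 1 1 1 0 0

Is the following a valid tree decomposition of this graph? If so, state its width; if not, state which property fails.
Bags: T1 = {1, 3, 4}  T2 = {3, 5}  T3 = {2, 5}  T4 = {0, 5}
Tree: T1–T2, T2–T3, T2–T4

A tree decomposition must satisfy three properties: every vertex lies in some bag; for every edge, both endpoints lie together in some bag; and for every vertex, the bags containing it form a connected subtree. Here edge (1,5) lies in no bag, so the decomposition is invalid.

No — edge (1,5) lies in no bag.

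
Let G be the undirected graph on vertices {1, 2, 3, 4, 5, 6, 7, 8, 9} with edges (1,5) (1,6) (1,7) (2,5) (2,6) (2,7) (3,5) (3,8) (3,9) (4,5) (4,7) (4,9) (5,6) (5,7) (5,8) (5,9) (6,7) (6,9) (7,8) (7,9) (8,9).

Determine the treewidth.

3

A width-3 tree decomposition is:
Bags: B1 = {1, 5, 6, 7}  B2 = {2, 5, 6, 7}  B3 = {5, 6, 7, 9}  B4 = {5, 7, 8, 9}  B5 = {3, 5, 8, 9}  B6 = {4, 5, 7, 9}
Tree: B1–B2, B1–B3, B3–B4, B4–B5, B3–B6
Every bag has size at most 4, so the width is 4 − 1 = 3 and tw(G) ≤ 3. For the lower bound, the 4 vertices {3, 5, 8, 9} are pairwise adjacent, and any tree decomposition puts a clique entirely inside one bag — forcing width ≥ 3. Hence tw(G) = 3 exactly.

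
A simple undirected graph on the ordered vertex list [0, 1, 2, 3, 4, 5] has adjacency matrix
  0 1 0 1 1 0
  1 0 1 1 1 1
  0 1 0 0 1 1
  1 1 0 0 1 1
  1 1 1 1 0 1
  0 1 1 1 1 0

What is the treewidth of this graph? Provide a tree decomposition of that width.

The largest bag has 4 vertices, giving width 3; this decomposition certifies tw(G) ≤ 3. Conversely, {1, 2, 4, 5} is a clique of size 4, and the vertices of any clique must share a bag in every tree decomposition; so some bag has ≥ 4 vertices and tw(G) ≥ 3. Hence tw(G) = 3 exactly.

Treewidth 3.
One such decomposition:
Bags: B1 = {1, 2, 4, 5}  B2 = {1, 3, 4, 5}  B3 = {0, 1, 3, 4}
Tree: B1–B2, B2–B3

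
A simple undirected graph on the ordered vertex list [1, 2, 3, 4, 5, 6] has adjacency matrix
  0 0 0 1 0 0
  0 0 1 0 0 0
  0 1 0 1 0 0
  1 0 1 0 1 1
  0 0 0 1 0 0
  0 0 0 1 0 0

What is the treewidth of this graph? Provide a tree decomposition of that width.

The largest bag has 2 vertices, giving width 1; this decomposition certifies tw(G) ≤ 1. Any graph with an edge has treewidth ≥ 1, and G has the edge 4–3. The upper and lower bounds meet at 1, so that is the treewidth.

Treewidth 1.
One such decomposition:
Bags: B1 = {3, 4}  B2 = {2, 3}  B3 = {4, 5}  B4 = {1, 4}  B5 = {4, 6}
Tree: B1–B2, B1–B3, B1–B4, B1–B5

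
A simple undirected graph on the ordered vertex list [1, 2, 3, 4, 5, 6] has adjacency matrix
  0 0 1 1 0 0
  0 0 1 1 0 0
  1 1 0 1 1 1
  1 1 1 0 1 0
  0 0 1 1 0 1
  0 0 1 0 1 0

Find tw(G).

2

A width-2 tree decomposition is:
Bags: B1 = {3, 4, 5}  B2 = {3, 5, 6}  B3 = {2, 3, 4}  B4 = {1, 3, 4}
Tree: B1–B2, B1–B3, B3–B4
The largest bag has 3 vertices, giving width 2; this decomposition certifies tw(G) ≤ 2. Conversely, {1, 3, 4} is a clique of size 3, and the vertices of any clique must share a bag in every tree decomposition; so some bag has ≥ 3 vertices and tw(G) ≥ 2. Combining the bounds, tw(G) = 2.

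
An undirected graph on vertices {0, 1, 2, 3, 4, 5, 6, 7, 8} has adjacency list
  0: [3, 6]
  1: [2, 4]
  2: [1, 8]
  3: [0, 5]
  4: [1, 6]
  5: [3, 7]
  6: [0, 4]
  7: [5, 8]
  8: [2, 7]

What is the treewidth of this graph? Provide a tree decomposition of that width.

Each bag holds 3 vertices, so the decomposition has width 2, which upper-bounds the treewidth. The edges 4–1–2–8–7–5–3–0–6–4 form a cycle, so G is not a tree and its treewidth is at least 2. Therefore the treewidth is 2.

Treewidth 2.
Bags: B1 = {1, 2, 4}  B2 = {2, 4, 8}  B3 = {4, 7, 8}  B4 = {4, 5, 7}  B5 = {3, 4, 5}  B6 = {0, 3, 4}  B7 = {0, 4, 6}
Tree: B1–B2, B2–B3, B3–B4, B4–B5, B5–B6, B6–B7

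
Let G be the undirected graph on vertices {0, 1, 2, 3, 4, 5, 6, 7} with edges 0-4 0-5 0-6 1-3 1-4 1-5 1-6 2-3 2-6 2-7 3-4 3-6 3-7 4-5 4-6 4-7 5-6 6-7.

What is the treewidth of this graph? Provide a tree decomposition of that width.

The largest bag has 4 vertices, giving width 3; this decomposition certifies tw(G) ≤ 3. For the lower bound, the 4 vertices {2, 3, 6, 7} are pairwise adjacent, and any tree decomposition puts a clique entirely inside one bag — forcing width ≥ 3. The upper and lower bounds meet at 3, so that is the treewidth.

Treewidth 3.
One optimal decomposition is:
Bags: B1 = {0, 4, 5, 6}  B2 = {1, 4, 5, 6}  B3 = {1, 3, 4, 6}  B4 = {3, 4, 6, 7}  B5 = {2, 3, 6, 7}
Tree: B1–B2, B2–B3, B3–B4, B4–B5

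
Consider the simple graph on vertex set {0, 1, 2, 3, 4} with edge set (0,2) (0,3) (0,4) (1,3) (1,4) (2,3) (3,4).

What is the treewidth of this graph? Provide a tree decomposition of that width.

Every bag has size at most 3, so the width is 3 − 1 = 2 and tw(G) ≤ 2. On the other hand G contains the 3-clique {0, 2, 3}. A clique must lie in a single bag of any decomposition, so no decomposition can have width below 2. Combining the bounds, tw(G) = 2.

Treewidth 2.
Bags: B1 = {0, 2, 3}  B2 = {0, 3, 4}  B3 = {1, 3, 4}
Tree: B1–B2, B2–B3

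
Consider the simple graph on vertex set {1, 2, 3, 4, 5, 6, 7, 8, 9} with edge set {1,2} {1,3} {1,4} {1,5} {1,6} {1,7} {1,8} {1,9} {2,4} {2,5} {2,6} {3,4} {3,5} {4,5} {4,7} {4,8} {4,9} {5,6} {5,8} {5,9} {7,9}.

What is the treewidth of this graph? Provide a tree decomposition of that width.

Treewidth 3.
One optimal decomposition is:
Bags: B1 = {1, 2, 4, 5}  B2 = {1, 3, 4, 5}  B3 = {1, 4, 5, 8}  B4 = {1, 4, 5, 9}  B5 = {1, 4, 7, 9}  B6 = {1, 2, 5, 6}
Tree: B1–B2, B2–B3, B2–B4, B4–B5, B1–B6

The largest bag has 4 vertices, giving width 3; this decomposition certifies tw(G) ≤ 3. For the lower bound, the 4 vertices {1, 4, 5, 8} are pairwise adjacent, and any tree decomposition puts a clique entirely inside one bag — forcing width ≥ 3. Combining the bounds, tw(G) = 3.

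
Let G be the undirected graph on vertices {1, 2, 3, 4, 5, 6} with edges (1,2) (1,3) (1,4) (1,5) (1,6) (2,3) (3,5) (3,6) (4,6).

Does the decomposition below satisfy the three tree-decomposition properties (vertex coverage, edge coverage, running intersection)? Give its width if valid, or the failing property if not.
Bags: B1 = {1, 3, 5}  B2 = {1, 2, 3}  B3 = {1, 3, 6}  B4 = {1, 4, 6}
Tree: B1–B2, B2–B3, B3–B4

Vertex coverage: the bags together contain {1, 2, 3, 4, 5, 6}, the full vertex set. Edge coverage: each edge of G has both endpoints in at least one bag. Running intersection: for every vertex, the bags containing it form a connected subtree. All three properties hold, so this is a valid tree decomposition of width max|bag| − 1 = 2, and hence tw(G) ≤ 2.

Yes; width 2.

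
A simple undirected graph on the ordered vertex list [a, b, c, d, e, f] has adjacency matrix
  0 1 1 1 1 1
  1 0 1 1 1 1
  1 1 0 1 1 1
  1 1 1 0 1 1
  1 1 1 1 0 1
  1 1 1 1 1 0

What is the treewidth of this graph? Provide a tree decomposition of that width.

Treewidth 5.
One optimal decomposition is:
Bags: B1 = {a, b, c, d, e, f}
Tree: (single bag)

A single bag containing all 6 vertices is trivially a valid decomposition of width 5. Conversely, {a, b, c, d, e, f} is a clique of size 6, and the vertices of any clique must share a bag in every tree decomposition; so some bag has ≥ 6 vertices and tw(G) ≥ 5. The upper and lower bounds meet at 5, so that is the treewidth.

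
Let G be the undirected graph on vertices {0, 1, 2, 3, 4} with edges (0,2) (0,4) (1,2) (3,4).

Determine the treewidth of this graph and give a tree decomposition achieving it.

Treewidth 1.
Bags: B1 = {3, 4}  B2 = {0, 4}  B3 = {0, 2}  B4 = {1, 2}
Tree: B1–B2, B2–B3, B3–B4

The largest bag has 2 vertices, giving width 1; this decomposition certifies tw(G) ≤ 1. G has an edge, so its treewidth is at least 1. Therefore the treewidth is 1.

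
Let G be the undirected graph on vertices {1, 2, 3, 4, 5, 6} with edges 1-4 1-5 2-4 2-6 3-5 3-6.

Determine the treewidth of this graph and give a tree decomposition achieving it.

Every bag has size at most 3, so the width is 3 − 1 = 2 and tw(G) ≤ 2. Since 5–1–4–2–6–3–5 is a cycle in G, G is not acyclic. Forests are exactly the graphs of treewidth ≤ 1, so tw(G) ≥ 2. Hence tw(G) = 2 exactly.

Treewidth 2.
Bags: B1 = {1, 4, 5}  B2 = {2, 4, 5}  B3 = {2, 5, 6}  B4 = {3, 5, 6}
Tree: B1–B2, B2–B3, B3–B4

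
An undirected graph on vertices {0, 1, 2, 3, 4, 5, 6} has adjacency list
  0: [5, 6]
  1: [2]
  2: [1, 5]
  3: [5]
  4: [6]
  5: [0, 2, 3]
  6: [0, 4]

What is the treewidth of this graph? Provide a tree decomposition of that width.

Treewidth 1.
Bags: B1 = {2, 5}  B2 = {0, 5}  B3 = {0, 6}  B4 = {3, 5}  B5 = {1, 2}  B6 = {4, 6}
Tree: B1–B2, B2–B3, B1–B4, B1–B5, B3–B6

The largest bag has 2 vertices, giving width 1; this decomposition certifies tw(G) ≤ 1. Since G has at least one edge (e.g. 2–5), it is not an edgeless graph, so tw(G) ≥ 1. Hence tw(G) = 1 exactly.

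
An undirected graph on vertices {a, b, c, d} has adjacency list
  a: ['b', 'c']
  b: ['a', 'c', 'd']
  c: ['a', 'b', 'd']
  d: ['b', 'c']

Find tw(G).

2

A width-2 tree decomposition is:
Bags: B1 = {a, b, c}  B2 = {b, c, d}
Tree: B1–B2
The largest bag has 3 vertices, giving width 2; this decomposition certifies tw(G) ≤ 2. Conversely, {b, c, d} is a clique of size 3, and the vertices of any clique must share a bag in every tree decomposition; so some bag has ≥ 3 vertices and tw(G) ≥ 2. Hence tw(G) = 2 exactly.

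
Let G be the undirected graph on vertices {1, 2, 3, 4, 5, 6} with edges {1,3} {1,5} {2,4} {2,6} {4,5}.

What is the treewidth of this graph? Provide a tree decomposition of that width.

Treewidth 1.
One optimal decomposition is:
Bags: B1 = {1, 3}  B2 = {1, 5}  B3 = {4, 5}  B4 = {2, 4}  B5 = {2, 6}
Tree: B1–B2, B2–B3, B3–B4, B4–B5

The largest bag has 2 vertices, giving width 1; this decomposition certifies tw(G) ≤ 1. G has an edge, so its treewidth is at least 1. Combining the bounds, tw(G) = 1.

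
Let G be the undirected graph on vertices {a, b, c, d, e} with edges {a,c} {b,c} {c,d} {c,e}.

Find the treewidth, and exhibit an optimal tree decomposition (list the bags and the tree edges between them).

The largest bag has 2 vertices, giving width 1; this decomposition certifies tw(G) ≤ 1. Any graph with an edge has treewidth ≥ 1, and G has the edge a–c. Combining the bounds, tw(G) = 1.

Treewidth 1.
One such decomposition:
Bags: B1 = {a, c}  B2 = {c, e}  B3 = {b, c}  B4 = {c, d}
Tree: B1–B2, B1–B3, B2–B4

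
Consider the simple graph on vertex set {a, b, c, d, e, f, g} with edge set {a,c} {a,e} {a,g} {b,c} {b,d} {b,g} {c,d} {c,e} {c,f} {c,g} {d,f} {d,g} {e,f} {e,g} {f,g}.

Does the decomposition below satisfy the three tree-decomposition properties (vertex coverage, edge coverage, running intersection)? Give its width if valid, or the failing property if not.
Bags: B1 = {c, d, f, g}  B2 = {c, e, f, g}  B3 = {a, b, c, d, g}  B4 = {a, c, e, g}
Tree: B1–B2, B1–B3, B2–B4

A tree decomposition must satisfy three properties: every vertex lies in some bag; for every edge, both endpoints lie together in some bag; and for every vertex, the bags containing it form a connected subtree. Here bags containing vertex a are not connected in the tree, so the decomposition is invalid.

No — bags containing vertex a are not connected in the tree.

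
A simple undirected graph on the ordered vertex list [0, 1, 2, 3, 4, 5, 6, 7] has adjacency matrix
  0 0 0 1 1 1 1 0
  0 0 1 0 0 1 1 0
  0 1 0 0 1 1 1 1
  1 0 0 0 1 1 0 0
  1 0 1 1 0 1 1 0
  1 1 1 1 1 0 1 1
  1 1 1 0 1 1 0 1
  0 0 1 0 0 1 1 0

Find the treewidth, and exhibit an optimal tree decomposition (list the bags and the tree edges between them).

Treewidth 3.
One optimal decomposition is:
Bags: B1 = {2, 4, 5, 6}  B2 = {2, 5, 6, 7}  B3 = {0, 4, 5, 6}  B4 = {1, 2, 5, 6}  B5 = {0, 3, 4, 5}
Tree: B1–B2, B1–B3, B2–B4, B3–B5

The largest bag has 4 vertices, giving width 3; this decomposition certifies tw(G) ≤ 3. Conversely, {0, 3, 4, 5} is a clique of size 4, and the vertices of any clique must share a bag in every tree decomposition; so some bag has ≥ 4 vertices and tw(G) ≥ 3. Hence tw(G) = 3 exactly.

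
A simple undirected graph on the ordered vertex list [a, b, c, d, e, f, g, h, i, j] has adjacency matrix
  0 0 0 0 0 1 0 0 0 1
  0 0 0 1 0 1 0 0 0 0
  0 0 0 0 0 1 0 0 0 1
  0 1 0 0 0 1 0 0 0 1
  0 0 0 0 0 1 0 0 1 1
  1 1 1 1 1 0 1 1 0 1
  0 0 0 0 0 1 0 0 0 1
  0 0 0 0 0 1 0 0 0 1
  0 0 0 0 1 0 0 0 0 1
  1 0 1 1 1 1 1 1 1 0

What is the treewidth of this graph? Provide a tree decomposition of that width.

The largest bag has 3 vertices, giving width 2; this decomposition certifies tw(G) ≤ 2. On the other hand G contains the 3-clique {d, f, j}. A clique must lie in a single bag of any decomposition, so no decomposition can have width below 2. Combining the bounds, tw(G) = 2.

Treewidth 2.
Bags: B1 = {f, h, j}  B2 = {e, f, j}  B3 = {f, g, j}  B4 = {d, f, j}  B5 = {e, i, j}  B6 = {b, d, f}  B7 = {c, f, j}  B8 = {a, f, j}
Tree: B1–B2, B2–B3, B1–B4, B2–B5, B4–B6, B4–B7, B2–B8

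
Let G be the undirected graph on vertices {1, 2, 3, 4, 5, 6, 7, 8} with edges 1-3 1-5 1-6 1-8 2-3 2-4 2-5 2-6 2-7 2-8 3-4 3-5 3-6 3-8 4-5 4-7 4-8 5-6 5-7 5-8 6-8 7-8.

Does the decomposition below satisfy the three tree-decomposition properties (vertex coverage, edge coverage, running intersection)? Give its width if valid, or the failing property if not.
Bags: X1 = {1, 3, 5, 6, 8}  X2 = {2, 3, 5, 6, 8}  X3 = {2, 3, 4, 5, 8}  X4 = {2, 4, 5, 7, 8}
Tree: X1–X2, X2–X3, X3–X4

Vertex coverage: the bags together contain {1, 2, 3, 4, 5, 6, 7, 8}, the full vertex set. Edge coverage: each edge of G has both endpoints in at least one bag. Running intersection: for every vertex, the bags containing it form a connected subtree. All three properties hold, so this is a valid tree decomposition of width max|bag| − 1 = 4, and hence tw(G) ≤ 4.

Yes; width 4.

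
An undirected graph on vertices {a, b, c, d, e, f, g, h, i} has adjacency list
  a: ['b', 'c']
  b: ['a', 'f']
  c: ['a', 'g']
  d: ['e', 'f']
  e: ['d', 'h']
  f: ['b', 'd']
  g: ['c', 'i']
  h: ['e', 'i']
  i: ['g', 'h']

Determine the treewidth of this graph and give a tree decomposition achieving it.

Each bag holds 3 vertices, so the decomposition has width 2, which upper-bounds the treewidth. The edges e–h–i–g–c–a–b–f–d–e form a cycle, so G is not a tree and its treewidth is at least 2. Therefore the treewidth is 2.

Treewidth 2.
One optimal decomposition is:
Bags: B1 = {e, h, i}  B2 = {e, g, i}  B3 = {c, e, g}  B4 = {a, c, e}  B5 = {a, b, e}  B6 = {b, e, f}  B7 = {d, e, f}
Tree: B1–B2, B2–B3, B3–B4, B4–B5, B5–B6, B6–B7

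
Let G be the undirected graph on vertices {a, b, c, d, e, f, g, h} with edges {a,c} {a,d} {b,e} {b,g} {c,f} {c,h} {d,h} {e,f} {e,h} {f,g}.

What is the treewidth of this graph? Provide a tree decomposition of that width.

Treewidth 2.
One such decomposition:
Bags: B1 = {b, f, g}  B2 = {b, e, f}  B3 = {c, e, f}  B4 = {c, e, h}  B5 = {a, c, h}  B6 = {a, d, h}
Tree: B1–B2, B2–B3, B3–B4, B4–B5, B5–B6

The largest bag has 3 vertices, giving width 2; this decomposition certifies tw(G) ≤ 2. The edges g–b–e–f–g form a cycle, so G is not a tree and its treewidth is at least 2. The upper and lower bounds meet at 2, so that is the treewidth.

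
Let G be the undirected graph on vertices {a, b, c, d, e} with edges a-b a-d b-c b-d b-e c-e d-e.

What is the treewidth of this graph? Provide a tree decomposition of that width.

Every bag has size at most 3, so the width is 3 − 1 = 2 and tw(G) ≤ 2. Conversely, {b, d, e} is a clique of size 3, and the vertices of any clique must share a bag in every tree decomposition; so some bag has ≥ 3 vertices and tw(G) ≥ 2. Combining the bounds, tw(G) = 2.

Treewidth 2.
Bags: B1 = {b, d, e}  B2 = {b, c, e}  B3 = {a, b, d}
Tree: B1–B2, B1–B3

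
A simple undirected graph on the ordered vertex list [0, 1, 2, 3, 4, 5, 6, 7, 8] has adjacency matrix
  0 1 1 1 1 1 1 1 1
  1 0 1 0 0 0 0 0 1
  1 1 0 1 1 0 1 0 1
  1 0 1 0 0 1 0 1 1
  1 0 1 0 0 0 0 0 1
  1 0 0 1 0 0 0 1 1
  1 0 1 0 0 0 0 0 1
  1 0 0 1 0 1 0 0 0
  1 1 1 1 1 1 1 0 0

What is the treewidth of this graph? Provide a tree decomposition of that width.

The largest bag has 4 vertices, giving width 3; this decomposition certifies tw(G) ≤ 3. Conversely, {0, 1, 2, 8} is a clique of size 4, and the vertices of any clique must share a bag in every tree decomposition; so some bag has ≥ 4 vertices and tw(G) ≥ 3. Therefore the treewidth is 3.

Treewidth 3.
Bags: B1 = {0, 2, 3, 8}  B2 = {0, 1, 2, 8}  B3 = {0, 3, 5, 8}  B4 = {0, 2, 4, 8}  B5 = {0, 3, 5, 7}  B6 = {0, 2, 6, 8}
Tree: B1–B2, B1–B3, B1–B4, B3–B5, B4–B6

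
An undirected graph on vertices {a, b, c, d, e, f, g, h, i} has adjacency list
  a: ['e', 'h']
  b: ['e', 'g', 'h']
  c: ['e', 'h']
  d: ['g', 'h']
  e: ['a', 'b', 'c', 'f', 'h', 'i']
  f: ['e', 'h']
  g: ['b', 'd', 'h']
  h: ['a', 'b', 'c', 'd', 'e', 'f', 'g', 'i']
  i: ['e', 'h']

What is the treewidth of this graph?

A width-2 tree decomposition is:
Bags: B1 = {e, h, i}  B2 = {c, e, h}  B3 = {b, e, h}  B4 = {a, e, h}  B5 = {b, g, h}  B6 = {e, f, h}  B7 = {d, g, h}
Tree: B1–B2, B2–B3, B2–B4, B3–B5, B1–B6, B5–B7
Each bag holds 3 vertices, so the decomposition has width 2, which upper-bounds the treewidth. Conversely, {d, g, h} is a clique of size 3, and the vertices of any clique must share a bag in every tree decomposition; so some bag has ≥ 3 vertices and tw(G) ≥ 2. Combining the bounds, tw(G) = 2.

2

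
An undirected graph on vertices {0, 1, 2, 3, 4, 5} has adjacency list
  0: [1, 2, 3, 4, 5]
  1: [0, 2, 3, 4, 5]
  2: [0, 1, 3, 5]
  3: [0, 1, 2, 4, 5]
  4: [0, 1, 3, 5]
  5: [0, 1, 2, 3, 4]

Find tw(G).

4

A width-4 tree decomposition is:
Bags: B1 = {0, 1, 2, 3, 5}  B2 = {0, 1, 3, 4, 5}
Tree: B1–B2
Every bag has size at most 5, so the width is 5 − 1 = 4 and tw(G) ≤ 4. For the lower bound, the 5 vertices {0, 1, 2, 3, 5} are pairwise adjacent, and any tree decomposition puts a clique entirely inside one bag — forcing width ≥ 4. Combining the bounds, tw(G) = 4.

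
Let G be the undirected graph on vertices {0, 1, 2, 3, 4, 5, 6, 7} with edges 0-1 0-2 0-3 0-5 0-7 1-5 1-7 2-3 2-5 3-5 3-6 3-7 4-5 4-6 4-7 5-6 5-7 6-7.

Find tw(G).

3

A width-3 tree decomposition is:
Bags: B1 = {0, 3, 5, 7}  B2 = {3, 5, 6, 7}  B3 = {4, 5, 6, 7}  B4 = {0, 1, 5, 7}  B5 = {0, 2, 3, 5}
Tree: B1–B2, B2–B3, B1–B4, B1–B5
The largest bag has 4 vertices, giving width 3; this decomposition certifies tw(G) ≤ 3. Conversely, {0, 2, 3, 5} is a clique of size 4, and the vertices of any clique must share a bag in every tree decomposition; so some bag has ≥ 4 vertices and tw(G) ≥ 3. The upper and lower bounds meet at 3, so that is the treewidth.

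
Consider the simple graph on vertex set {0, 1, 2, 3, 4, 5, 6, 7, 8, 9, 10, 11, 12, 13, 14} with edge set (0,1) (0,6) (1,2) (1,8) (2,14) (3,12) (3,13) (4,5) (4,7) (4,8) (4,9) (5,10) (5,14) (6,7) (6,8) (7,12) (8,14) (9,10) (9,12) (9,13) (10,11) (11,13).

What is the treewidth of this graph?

3

A width-3 tree decomposition is:
Bags: B1 = {0, 1, 2, 14}  B2 = {0, 1, 8, 14}  B3 = {0, 6, 8, 14}  B4 = {5, 6, 8, 14}  B5 = {4, 5, 6, 8}  B6 = {4, 5, 6, 7}  B7 = {4, 5, 7, 10}  B8 = {4, 7, 9, 10}  B9 = {7, 9, 10, 12}  B10 = {9, 10, 11, 12}  B11 = {9, 11, 12, 13}  B12 = {3, 11, 12, 13}
Tree: B1–B2, B2–B3, B3–B4, B4–B5, B5–B6, B6–B7, B7–B8, B8–B9, B9–B10, B10–B11, B11–B12
Every bag has size at most 4, so the width is 4 − 1 = 3 and tw(G) ≤ 3. For the lower bound: the 4 vertex sets {0,1,2}, {14}, {8}, {4,5,6,7} are disjoint, each induces a connected subgraph, and every pair is joined by at least one edge of G. Contracting each set to a single vertex therefore yields K_{4} as a minor, and since treewidth is minor-monotone, tw(G) ≥ tw(K_{4}) = 3. The upper and lower bounds meet at 3, so that is the treewidth.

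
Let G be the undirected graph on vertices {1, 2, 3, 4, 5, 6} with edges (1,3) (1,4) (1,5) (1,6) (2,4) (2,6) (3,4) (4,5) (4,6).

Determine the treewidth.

2

A width-2 tree decomposition is:
Bags: B1 = {1, 4, 6}  B2 = {2, 4, 6}  B3 = {1, 3, 4}  B4 = {1, 4, 5}
Tree: B1–B2, B1–B3, B3–B4
The largest bag has 3 vertices, giving width 2; this decomposition certifies tw(G) ≤ 2. On the other hand G contains the 3-clique {1, 3, 4}. A clique must lie in a single bag of any decomposition, so no decomposition can have width below 2. Therefore the treewidth is 2.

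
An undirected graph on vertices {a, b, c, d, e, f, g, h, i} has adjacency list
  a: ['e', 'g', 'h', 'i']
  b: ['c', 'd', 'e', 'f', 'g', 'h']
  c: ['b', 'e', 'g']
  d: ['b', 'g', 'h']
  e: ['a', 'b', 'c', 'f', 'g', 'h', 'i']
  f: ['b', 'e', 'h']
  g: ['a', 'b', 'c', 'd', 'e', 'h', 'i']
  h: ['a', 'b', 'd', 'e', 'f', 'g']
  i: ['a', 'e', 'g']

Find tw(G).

A width-3 tree decomposition is:
Bags: B1 = {a, e, g, h}  B2 = {b, e, g, h}  B3 = {b, e, f, h}  B4 = {b, c, e, g}  B5 = {a, e, g, i}  B6 = {b, d, g, h}
Tree: B1–B2, B2–B3, B2–B4, B1–B5, B2–B6
Every bag has size at most 4, so the width is 4 − 1 = 3 and tw(G) ≤ 3. Conversely, {b, d, g, h} is a clique of size 4, and the vertices of any clique must share a bag in every tree decomposition; so some bag has ≥ 4 vertices and tw(G) ≥ 3. Combining the bounds, tw(G) = 3.

3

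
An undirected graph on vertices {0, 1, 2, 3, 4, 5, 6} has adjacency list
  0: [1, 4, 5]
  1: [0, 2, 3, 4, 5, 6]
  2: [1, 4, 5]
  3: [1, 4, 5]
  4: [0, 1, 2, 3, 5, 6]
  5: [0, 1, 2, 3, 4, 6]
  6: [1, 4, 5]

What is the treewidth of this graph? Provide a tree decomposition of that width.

Treewidth 3.
One such decomposition:
Bags: B1 = {0, 1, 4, 5}  B2 = {1, 4, 5, 6}  B3 = {1, 3, 4, 5}  B4 = {1, 2, 4, 5}
Tree: B1–B2, B1–B3, B2–B4

The largest bag has 4 vertices, giving width 3; this decomposition certifies tw(G) ≤ 3. For the lower bound, the 4 vertices {0, 1, 4, 5} are pairwise adjacent, and any tree decomposition puts a clique entirely inside one bag — forcing width ≥ 3. Combining the bounds, tw(G) = 3.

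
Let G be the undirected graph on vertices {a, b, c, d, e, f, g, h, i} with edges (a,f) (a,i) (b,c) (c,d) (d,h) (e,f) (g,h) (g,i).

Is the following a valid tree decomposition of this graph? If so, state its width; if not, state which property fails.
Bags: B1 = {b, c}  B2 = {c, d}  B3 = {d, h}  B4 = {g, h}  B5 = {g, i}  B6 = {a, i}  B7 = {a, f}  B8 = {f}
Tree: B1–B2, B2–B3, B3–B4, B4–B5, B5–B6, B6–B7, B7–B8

A tree decomposition must satisfy three properties: every vertex lies in some bag; for every edge, both endpoints lie together in some bag; and for every vertex, the bags containing it form a connected subtree. Here vertex e appears in no bag, so the decomposition is invalid.

No — vertex e appears in no bag.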